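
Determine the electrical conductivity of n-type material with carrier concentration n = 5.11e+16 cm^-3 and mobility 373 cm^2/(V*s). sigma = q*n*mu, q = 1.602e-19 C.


Step 1: sigma = q * n * mu
Step 2: sigma = 1.602e-19 * 5.11e+16 * 373
Step 3: sigma = 3.053e+00 S/cm

3.053e+00


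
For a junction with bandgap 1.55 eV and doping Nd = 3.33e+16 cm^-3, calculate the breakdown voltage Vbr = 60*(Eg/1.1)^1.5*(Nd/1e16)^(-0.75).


Step 1: Eg/1.1 = 1.55/1.1 = 1.409091
Step 2: (Eg/1.1)^1.5 = 1.409091^1.5 = 1.672663
Step 3: (Nd/1e16)^(-0.75) = (3.33)^(-0.75) = 0.405664
Step 4: Vbr = 60 * 1.672663 * 0.405664 = 40.7 V

40.7


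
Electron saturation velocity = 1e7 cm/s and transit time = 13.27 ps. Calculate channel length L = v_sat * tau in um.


Step 1: tau in seconds = 13.27 ps * 1e-12 = 1.3270e-11 s
Step 2: L = v_sat * tau = 1e7 * 1.3270e-11 = 1.3270e-04 cm
Step 3: L in um = 1.3270e-04 * 1e4 = 1.327 um

1.327


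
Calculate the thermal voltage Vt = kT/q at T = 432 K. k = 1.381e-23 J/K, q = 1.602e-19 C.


Step 1: kT = 1.381e-23 * 432 = 5.96592e-21 J
Step 2: Vt = kT/q = 5.96592e-21 / 1.602e-19
Step 3: Vt = 0.03724 V

0.03724


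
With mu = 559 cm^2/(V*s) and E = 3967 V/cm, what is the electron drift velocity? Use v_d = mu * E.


Step 1: v_d = mu * E
Step 2: v_d = 559 * 3967 = 2217553
Step 3: v_d = 2.22e+06 cm/s

2.22e+06


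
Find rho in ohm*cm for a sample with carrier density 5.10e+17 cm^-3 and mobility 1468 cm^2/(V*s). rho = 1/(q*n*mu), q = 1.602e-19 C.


Step 1: sigma = q * n * mu = 1.602e-19 * 5.10e+17 * 1468 = 1.19939e+02 S/cm
Step 2: rho = 1 / sigma = 1 / 1.19939e+02 = 0.008338 ohm*cm

0.008338


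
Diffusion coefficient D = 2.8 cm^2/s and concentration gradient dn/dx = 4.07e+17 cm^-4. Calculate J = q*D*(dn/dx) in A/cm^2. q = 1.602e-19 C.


Step 1: J = q * D * (dn/dx)
Step 2: J = 1.602e-19 * 2.8 * 4.07e+17
Step 3: J = 1.83e-01 A/cm^2

1.83e-01


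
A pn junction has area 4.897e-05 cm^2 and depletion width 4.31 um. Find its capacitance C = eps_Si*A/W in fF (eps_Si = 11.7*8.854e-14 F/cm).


Step 1: eps_Si = 11.7 * 8.854e-14 = 1.035918e-12 F/cm
Step 2: W in cm = 4.31 * 1e-4 = 4.31e-04 cm
Step 3: C = 1.035918e-12 * 4.897e-05 / 4.31e-04 = 1.177005e-13 F
Step 4: C = 117.7 fF

117.7


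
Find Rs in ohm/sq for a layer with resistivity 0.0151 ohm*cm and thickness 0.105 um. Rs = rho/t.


Step 1: Convert thickness to cm: t = 0.105 um = 1.0500e-05 cm
Step 2: Rs = rho / t = 0.0151 / 1.0500e-05
Step 3: Rs = 1438.1 ohm/sq

1438.1


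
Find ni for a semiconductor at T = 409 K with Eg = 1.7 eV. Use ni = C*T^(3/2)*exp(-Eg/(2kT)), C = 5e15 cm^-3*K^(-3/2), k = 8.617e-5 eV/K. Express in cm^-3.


Step 1: Compute kT = 8.617e-5 * 409 = 0.03524353 eV
Step 2: Exponent = -Eg/(2kT) = -1.7/(2*0.03524353) = -24.11790
Step 3: T^(3/2) = 409^1.5 = 8271.51
Step 4: ni = 5e15 * 8271.51 * exp(-24.11790) = 1.39e+09 cm^-3

1.39e+09


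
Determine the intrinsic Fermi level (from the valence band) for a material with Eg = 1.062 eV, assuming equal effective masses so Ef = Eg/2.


Step 1: For an intrinsic semiconductor, the Fermi level sits at midgap.
Step 2: Ef = Eg / 2 = 1.062 / 2 = 0.531 eV

0.531


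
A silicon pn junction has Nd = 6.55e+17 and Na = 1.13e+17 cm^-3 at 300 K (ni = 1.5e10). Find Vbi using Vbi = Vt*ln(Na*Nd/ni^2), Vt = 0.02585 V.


Step 1: Compute Na*Nd/ni^2 = 1.13e+17 * 6.55e+17 / (1.5e10)^2 = 3.2896e+14
Step 2: ln(3.2896e+14) = 33.4270
Step 3: Vbi = 0.02585 * 33.4270 = 0.864 V

0.864


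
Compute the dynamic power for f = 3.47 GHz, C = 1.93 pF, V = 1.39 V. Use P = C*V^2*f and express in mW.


Step 1: V^2 = 1.39^2 = 1.9321 V^2
Step 2: P = C*V^2*f = 1.93e-12 F * 1.9321 * 3.47e9 Hz
Step 3: P = 1.293946691e-02 W
Step 4: P = 12.939 mW

12.939


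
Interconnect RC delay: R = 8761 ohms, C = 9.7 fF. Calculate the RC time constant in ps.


Step 1: tau = R * C
Step 2: tau = 8761 * 9.7 fF = 8761 * 9.7e-15 F
Step 3: tau = 8.49817e-11 s = 84.9817 ps

84.9817


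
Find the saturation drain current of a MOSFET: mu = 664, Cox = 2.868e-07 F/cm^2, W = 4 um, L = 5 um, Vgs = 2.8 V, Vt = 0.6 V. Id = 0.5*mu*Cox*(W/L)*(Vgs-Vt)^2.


Step 1: Overdrive voltage Vov = Vgs - Vt = 2.8 - 0.6 = 2.2 V
Step 2: W/L = 4/5 = 0.8
Step 3: Id = 0.5 * 664 * 2.868e-07 * 0.8 * 2.2^2
Step 4: Id = 3.69e-04 A

3.69e-04


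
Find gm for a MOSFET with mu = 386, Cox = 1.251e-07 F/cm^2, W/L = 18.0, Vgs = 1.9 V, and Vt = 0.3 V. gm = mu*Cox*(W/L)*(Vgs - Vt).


Step 1: Vov = Vgs - Vt = 1.9 - 0.3 = 1.6 V
Step 2: gm = mu * Cox * (W/L) * Vov
Step 3: gm = 386 * 1.251e-07 * 18.0 * 1.6 = 1.39e-03 S

1.39e-03


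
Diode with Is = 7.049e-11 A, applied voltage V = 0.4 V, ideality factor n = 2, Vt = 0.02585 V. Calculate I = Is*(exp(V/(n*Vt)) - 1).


Step 1: V/(n*Vt) = 0.4/(2*0.02585) = 7.7369
Step 2: exp(7.7369) = 2.2914e+03
Step 3: I = 7.049e-11 * (2.2914e+03 - 1) = 1.61e-07 A

1.61e-07


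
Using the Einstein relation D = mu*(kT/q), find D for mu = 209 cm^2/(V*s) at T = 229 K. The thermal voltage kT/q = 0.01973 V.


Step 1: D = mu * (kT/q)
Step 2: D = 209 * 0.01973
Step 3: D = 4.12 cm^2/s

4.12


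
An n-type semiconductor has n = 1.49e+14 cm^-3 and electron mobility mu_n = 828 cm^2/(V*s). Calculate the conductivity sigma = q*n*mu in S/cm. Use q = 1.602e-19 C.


Step 1: sigma = q * n * mu
Step 2: sigma = 1.602e-19 * 1.49e+14 * 828
Step 3: sigma = 1.976e-02 S/cm

1.976e-02


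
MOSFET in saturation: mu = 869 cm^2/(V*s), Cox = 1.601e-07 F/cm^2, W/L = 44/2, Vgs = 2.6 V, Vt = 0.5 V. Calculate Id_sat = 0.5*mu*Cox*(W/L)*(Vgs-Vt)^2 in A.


Step 1: Overdrive voltage Vov = Vgs - Vt = 2.6 - 0.5 = 2.1 V
Step 2: W/L = 44/2 = 22
Step 3: Id = 0.5 * 869 * 1.601e-07 * 22 * 2.1^2
Step 4: Id = 6.75e-03 A

6.75e-03


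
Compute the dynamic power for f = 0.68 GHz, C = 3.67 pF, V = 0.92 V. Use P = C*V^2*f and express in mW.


Step 1: V^2 = 0.92^2 = 0.8464 V^2
Step 2: P = C*V^2*f = 3.67e-12 F * 0.8464 * 0.68e9 Hz
Step 3: P = 2.11227584e-03 W
Step 4: P = 2.112 mW

2.112


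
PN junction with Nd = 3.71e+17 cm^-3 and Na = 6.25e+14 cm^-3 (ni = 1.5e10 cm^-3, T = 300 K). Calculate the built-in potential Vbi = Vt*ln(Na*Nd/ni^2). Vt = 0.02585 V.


Step 1: Compute Na*Nd/ni^2 = 6.25e+14 * 3.71e+17 / (1.5e10)^2 = 1.0306e+12
Step 2: ln(1.0306e+12) = 27.6612
Step 3: Vbi = 0.02585 * 27.6612 = 0.715 V

0.715


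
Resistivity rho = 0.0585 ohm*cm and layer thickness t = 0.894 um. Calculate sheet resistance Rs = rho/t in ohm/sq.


Step 1: Convert thickness to cm: t = 0.894 um = 8.9400e-05 cm
Step 2: Rs = rho / t = 0.0585 / 8.9400e-05
Step 3: Rs = 654.4 ohm/sq

654.4


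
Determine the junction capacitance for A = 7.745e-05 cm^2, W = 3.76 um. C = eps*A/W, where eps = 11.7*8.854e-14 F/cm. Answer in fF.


Step 1: eps_Si = 11.7 * 8.854e-14 = 1.035918e-12 F/cm
Step 2: W in cm = 3.76 * 1e-4 = 3.76e-04 cm
Step 3: C = 1.035918e-12 * 7.745e-05 / 3.76e-04 = 2.133826e-13 F
Step 4: C = 213.38 fF

213.38


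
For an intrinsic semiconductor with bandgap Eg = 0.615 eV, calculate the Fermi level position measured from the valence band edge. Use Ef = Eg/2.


Step 1: For an intrinsic semiconductor, the Fermi level sits at midgap.
Step 2: Ef = Eg / 2 = 0.615 / 2 = 0.3075 eV

0.3075


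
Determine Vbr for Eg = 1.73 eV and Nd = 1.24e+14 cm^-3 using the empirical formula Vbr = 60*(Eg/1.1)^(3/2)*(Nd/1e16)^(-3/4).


Step 1: Eg/1.1 = 1.73/1.1 = 1.572727
Step 2: (Eg/1.1)^1.5 = 1.572727^1.5 = 1.972332
Step 3: (Nd/1e16)^(-0.75) = (0.0124)^(-0.75) = 26.911242
Step 4: Vbr = 60 * 1.972332 * 26.911242 = 3184.7 V

3184.7


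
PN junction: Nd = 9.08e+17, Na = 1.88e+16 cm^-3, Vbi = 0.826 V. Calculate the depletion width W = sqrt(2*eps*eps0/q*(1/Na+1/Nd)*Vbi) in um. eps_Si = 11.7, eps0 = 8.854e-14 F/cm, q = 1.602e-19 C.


Step 1: 1/Na + 1/Nd = 1/1.88e+16 + 1/9.08e+17 = 5.42928e-17
Step 2: 2*eps*eps0/q = 2*11.7*8.854e-14/1.602e-19 = 1.293281e+07
Step 3: W^2 = 1.293281e+07 * 5.42928e-17 * 0.826 = 5.79983e-10
Step 4: W = sqrt(5.79983e-10) = 2.408e-05 cm = 0.2408 um

0.2408


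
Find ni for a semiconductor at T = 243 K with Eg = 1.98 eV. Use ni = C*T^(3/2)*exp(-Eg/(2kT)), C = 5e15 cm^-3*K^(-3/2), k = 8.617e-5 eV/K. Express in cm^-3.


Step 1: Compute kT = 8.617e-5 * 243 = 0.02093931 eV
Step 2: Exponent = -Eg/(2kT) = -1.98/(2*0.02093931) = -47.27949
Step 3: T^(3/2) = 243^1.5 = 3788.00
Step 4: ni = 5e15 * 3788.00 * exp(-47.27949) = 5.55e-02 cm^-3

5.55e-02


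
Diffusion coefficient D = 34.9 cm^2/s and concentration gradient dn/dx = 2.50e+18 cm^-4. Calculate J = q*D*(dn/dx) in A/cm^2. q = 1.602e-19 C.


Step 1: J = q * D * (dn/dx)
Step 2: J = 1.602e-19 * 34.9 * 2.50e+18
Step 3: J = 1.40e+01 A/cm^2

1.40e+01


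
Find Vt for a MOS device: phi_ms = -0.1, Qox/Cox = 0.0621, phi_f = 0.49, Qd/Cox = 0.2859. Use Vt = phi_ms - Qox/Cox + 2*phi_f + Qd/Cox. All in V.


Step 1: Vt = phi_ms - Qox/Cox + 2*phi_f + Qd/Cox
Step 2: Vt = -0.1 - 0.0621 + 2*0.49 + 0.2859
Step 3: Vt = -0.1 - 0.0621 + 0.98 + 0.2859
Step 4: Vt = 1.1038 V

1.1038


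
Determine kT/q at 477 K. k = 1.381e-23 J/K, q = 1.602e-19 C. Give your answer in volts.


Step 1: kT = 1.381e-23 * 477 = 6.58737e-21 J
Step 2: Vt = kT/q = 6.58737e-21 / 1.602e-19
Step 3: Vt = 0.04112 V

0.04112


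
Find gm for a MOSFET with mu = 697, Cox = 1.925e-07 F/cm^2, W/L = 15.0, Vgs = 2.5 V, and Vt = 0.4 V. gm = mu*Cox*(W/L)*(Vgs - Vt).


Step 1: Vov = Vgs - Vt = 2.5 - 0.4 = 2.1 V
Step 2: gm = mu * Cox * (W/L) * Vov
Step 3: gm = 697 * 1.925e-07 * 15.0 * 2.1 = 4.23e-03 S

4.23e-03


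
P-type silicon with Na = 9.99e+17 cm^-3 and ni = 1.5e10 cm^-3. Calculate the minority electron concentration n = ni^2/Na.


Step 1: Majority hole concentration p ≈ Na = 9.99e+17 cm^-3
Step 2: n = ni^2 / Na = (1.5e10)^2 / 9.99e+17
Step 3: n = 2.25e+02 cm^-3

2.25e+02


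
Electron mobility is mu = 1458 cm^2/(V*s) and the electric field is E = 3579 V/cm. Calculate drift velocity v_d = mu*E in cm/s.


Step 1: v_d = mu * E
Step 2: v_d = 1458 * 3579 = 5218182
Step 3: v_d = 5.22e+06 cm/s

5.22e+06


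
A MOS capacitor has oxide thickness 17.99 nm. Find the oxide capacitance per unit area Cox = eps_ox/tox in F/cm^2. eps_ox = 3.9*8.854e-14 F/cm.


Step 1: eps_ox = 3.9 * 8.854e-14 = 3.45306e-13 F/cm
Step 2: tox in cm = 17.99 nm * 1e-7 = 1.7990e-06 cm
Step 3: Cox = 3.45306e-13 / 1.7990e-06 = 1.92e-07 F/cm^2

1.92e-07


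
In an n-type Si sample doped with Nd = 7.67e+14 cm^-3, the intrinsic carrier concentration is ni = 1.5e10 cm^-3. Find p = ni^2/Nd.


Step 1: Since Nd >> ni, n ≈ Nd = 7.67e+14 cm^-3
Step 2: p = ni^2 / n = (1.5e10)^2 / 7.67e+14
Step 3: p = 2.25e20 / 7.67e+14 = 2.93e+05 cm^-3

2.93e+05


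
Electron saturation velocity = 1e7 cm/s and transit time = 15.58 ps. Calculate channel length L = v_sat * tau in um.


Step 1: tau in seconds = 15.58 ps * 1e-12 = 1.5580e-11 s
Step 2: L = v_sat * tau = 1e7 * 1.5580e-11 = 1.5580e-04 cm
Step 3: L in um = 1.5580e-04 * 1e4 = 1.558 um

1.558


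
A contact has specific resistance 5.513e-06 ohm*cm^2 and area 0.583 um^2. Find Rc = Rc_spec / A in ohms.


Step 1: Convert area to cm^2: 0.583 um^2 = 5.8300e-09 cm^2
Step 2: Rc = Rc_spec / A = 5.513e-06 / 5.8300e-09
Step 3: Rc = 9.46e+02 ohms

9.46e+02


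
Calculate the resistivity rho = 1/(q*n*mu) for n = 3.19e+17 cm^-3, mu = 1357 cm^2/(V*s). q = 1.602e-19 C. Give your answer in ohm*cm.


Step 1: sigma = q * n * mu = 1.602e-19 * 3.19e+17 * 1357 = 6.93479e+01 S/cm
Step 2: rho = 1 / sigma = 1 / 6.93479e+01 = 0.01442 ohm*cm

0.01442


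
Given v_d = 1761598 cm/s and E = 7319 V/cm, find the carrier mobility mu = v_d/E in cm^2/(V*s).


Step 1: mu = v_d / E
Step 2: mu = 1761598 / 7319
Step 3: mu = 240.69 cm^2/(V*s)

240.69


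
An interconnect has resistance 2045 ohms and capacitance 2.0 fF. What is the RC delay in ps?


Step 1: tau = R * C
Step 2: tau = 2045 * 2.0 fF = 2045 * 2.0e-15 F
Step 3: tau = 4.09e-12 s = 4.09 ps

4.09


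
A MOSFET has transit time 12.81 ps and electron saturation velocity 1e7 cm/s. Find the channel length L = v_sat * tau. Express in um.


Step 1: tau in seconds = 12.81 ps * 1e-12 = 1.2810e-11 s
Step 2: L = v_sat * tau = 1e7 * 1.2810e-11 = 1.2810e-04 cm
Step 3: L in um = 1.2810e-04 * 1e4 = 1.281 um

1.281


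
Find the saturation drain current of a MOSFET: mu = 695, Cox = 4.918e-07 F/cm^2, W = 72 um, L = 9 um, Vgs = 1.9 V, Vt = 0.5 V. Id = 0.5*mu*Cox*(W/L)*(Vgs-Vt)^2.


Step 1: Overdrive voltage Vov = Vgs - Vt = 1.9 - 0.5 = 1.4 V
Step 2: W/L = 72/9 = 8
Step 3: Id = 0.5 * 695 * 4.918e-07 * 8 * 1.4^2
Step 4: Id = 2.68e-03 A

2.68e-03


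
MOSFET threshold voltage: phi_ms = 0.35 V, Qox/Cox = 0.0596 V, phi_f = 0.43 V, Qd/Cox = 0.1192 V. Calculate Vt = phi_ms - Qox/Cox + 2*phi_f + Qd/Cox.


Step 1: Vt = phi_ms - Qox/Cox + 2*phi_f + Qd/Cox
Step 2: Vt = 0.35 - 0.0596 + 2*0.43 + 0.1192
Step 3: Vt = 0.35 - 0.0596 + 0.86 + 0.1192
Step 4: Vt = 1.2696 V

1.2696


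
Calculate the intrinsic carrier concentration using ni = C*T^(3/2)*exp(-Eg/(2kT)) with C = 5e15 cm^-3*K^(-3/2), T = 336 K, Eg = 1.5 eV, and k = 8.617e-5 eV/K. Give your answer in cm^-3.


Step 1: Compute kT = 8.617e-5 * 336 = 0.02895312 eV
Step 2: Exponent = -Eg/(2kT) = -1.5/(2*0.02895312) = -25.90394
Step 3: T^(3/2) = 336^1.5 = 6158.98
Step 4: ni = 5e15 * 6158.98 * exp(-25.90394) = 1.73e+08 cm^-3

1.73e+08


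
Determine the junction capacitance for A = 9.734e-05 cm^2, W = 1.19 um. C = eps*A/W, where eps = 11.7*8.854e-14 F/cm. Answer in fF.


Step 1: eps_Si = 11.7 * 8.854e-14 = 1.035918e-12 F/cm
Step 2: W in cm = 1.19 * 1e-4 = 1.19e-04 cm
Step 3: C = 1.035918e-12 * 9.734e-05 / 1.19e-04 = 8.473635e-13 F
Step 4: C = 847.36 fF

847.36


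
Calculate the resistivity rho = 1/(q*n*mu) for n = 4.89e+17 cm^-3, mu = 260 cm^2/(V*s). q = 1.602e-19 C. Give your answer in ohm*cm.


Step 1: sigma = q * n * mu = 1.602e-19 * 4.89e+17 * 260 = 2.03678e+01 S/cm
Step 2: rho = 1 / sigma = 1 / 2.03678e+01 = 0.0491 ohm*cm

0.0491


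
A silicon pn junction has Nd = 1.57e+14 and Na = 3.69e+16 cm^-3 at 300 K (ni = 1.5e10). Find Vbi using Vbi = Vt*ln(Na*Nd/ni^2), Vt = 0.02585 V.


Step 1: Compute Na*Nd/ni^2 = 3.69e+16 * 1.57e+14 / (1.5e10)^2 = 2.5748e+10
Step 2: ln(2.5748e+10) = 23.9716
Step 3: Vbi = 0.02585 * 23.9716 = 0.62 V

0.62


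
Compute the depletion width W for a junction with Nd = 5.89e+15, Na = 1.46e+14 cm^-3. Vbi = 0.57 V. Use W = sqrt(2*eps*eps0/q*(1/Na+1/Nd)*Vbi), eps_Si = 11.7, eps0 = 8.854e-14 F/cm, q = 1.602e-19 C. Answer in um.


Step 1: 1/Na + 1/Nd = 1/1.46e+14 + 1/5.89e+15 = 7.01909e-15
Step 2: 2*eps*eps0/q = 2*11.7*8.854e-14/1.602e-19 = 1.293281e+07
Step 3: W^2 = 1.293281e+07 * 7.01909e-15 * 0.57 = 5.17426e-08
Step 4: W = sqrt(5.17426e-08) = 2.275e-04 cm = 2.275 um

2.275


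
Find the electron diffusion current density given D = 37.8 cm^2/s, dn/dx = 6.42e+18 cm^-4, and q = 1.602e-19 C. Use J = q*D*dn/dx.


Step 1: J = q * D * (dn/dx)
Step 2: J = 1.602e-19 * 37.8 * 6.42e+18
Step 3: J = 3.89e+01 A/cm^2

3.89e+01


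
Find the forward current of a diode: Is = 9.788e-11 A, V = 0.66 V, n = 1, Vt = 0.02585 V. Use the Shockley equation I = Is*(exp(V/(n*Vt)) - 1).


Step 1: V/(n*Vt) = 0.66/(1*0.02585) = 25.5319
Step 2: exp(25.5319) = 1.2256e+11
Step 3: I = 9.788e-11 * (1.2256e+11 - 1) = 1.20e+01 A

1.20e+01


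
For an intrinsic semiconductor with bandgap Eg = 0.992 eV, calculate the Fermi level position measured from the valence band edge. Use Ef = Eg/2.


Step 1: For an intrinsic semiconductor, the Fermi level sits at midgap.
Step 2: Ef = Eg / 2 = 0.992 / 2 = 0.496 eV

0.496


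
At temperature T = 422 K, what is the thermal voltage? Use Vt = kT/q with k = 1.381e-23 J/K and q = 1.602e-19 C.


Step 1: kT = 1.381e-23 * 422 = 5.82782e-21 J
Step 2: Vt = kT/q = 5.82782e-21 / 1.602e-19
Step 3: Vt = 0.03638 V

0.03638


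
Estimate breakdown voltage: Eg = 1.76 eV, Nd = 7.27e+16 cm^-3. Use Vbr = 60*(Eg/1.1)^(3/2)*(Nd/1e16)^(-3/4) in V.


Step 1: Eg/1.1 = 1.76/1.1 = 1.600000
Step 2: (Eg/1.1)^1.5 = 1.600000^1.5 = 2.023858
Step 3: (Nd/1e16)^(-0.75) = (7.27)^(-0.75) = 0.225865
Step 4: Vbr = 60 * 2.023858 * 0.225865 = 27.4 V

27.4


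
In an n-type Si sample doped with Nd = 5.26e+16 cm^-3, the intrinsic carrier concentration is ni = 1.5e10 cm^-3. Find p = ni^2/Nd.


Step 1: Since Nd >> ni, n ≈ Nd = 5.26e+16 cm^-3
Step 2: p = ni^2 / n = (1.5e10)^2 / 5.26e+16
Step 3: p = 2.25e20 / 5.26e+16 = 4.28e+03 cm^-3

4.28e+03


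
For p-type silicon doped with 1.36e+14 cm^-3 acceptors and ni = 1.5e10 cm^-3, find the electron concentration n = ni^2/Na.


Step 1: Majority hole concentration p ≈ Na = 1.36e+14 cm^-3
Step 2: n = ni^2 / Na = (1.5e10)^2 / 1.36e+14
Step 3: n = 1.65e+06 cm^-3

1.65e+06


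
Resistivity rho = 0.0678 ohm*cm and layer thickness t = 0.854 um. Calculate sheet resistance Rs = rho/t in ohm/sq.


Step 1: Convert thickness to cm: t = 0.854 um = 8.5400e-05 cm
Step 2: Rs = rho / t = 0.0678 / 8.5400e-05
Step 3: Rs = 793.9 ohm/sq

793.9


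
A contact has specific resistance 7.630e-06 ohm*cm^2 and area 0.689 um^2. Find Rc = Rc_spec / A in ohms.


Step 1: Convert area to cm^2: 0.689 um^2 = 6.8900e-09 cm^2
Step 2: Rc = Rc_spec / A = 7.630e-06 / 6.8900e-09
Step 3: Rc = 1.11e+03 ohms

1.11e+03


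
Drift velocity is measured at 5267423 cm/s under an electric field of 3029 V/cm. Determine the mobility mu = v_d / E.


Step 1: mu = v_d / E
Step 2: mu = 5267423 / 3029
Step 3: mu = 1739.0 cm^2/(V*s)

1739.0


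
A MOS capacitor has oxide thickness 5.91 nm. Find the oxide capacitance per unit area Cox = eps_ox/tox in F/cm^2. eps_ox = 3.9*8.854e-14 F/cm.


Step 1: eps_ox = 3.9 * 8.854e-14 = 3.45306e-13 F/cm
Step 2: tox in cm = 5.91 nm * 1e-7 = 5.9100e-07 cm
Step 3: Cox = 3.45306e-13 / 5.9100e-07 = 5.84e-07 F/cm^2

5.84e-07


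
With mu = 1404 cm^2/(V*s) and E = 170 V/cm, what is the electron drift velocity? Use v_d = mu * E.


Step 1: v_d = mu * E
Step 2: v_d = 1404 * 170 = 238680
Step 3: v_d = 2.39e+05 cm/s

2.39e+05


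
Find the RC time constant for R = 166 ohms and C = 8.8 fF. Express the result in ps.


Step 1: tau = R * C
Step 2: tau = 166 * 8.8 fF = 166 * 8.8e-15 F
Step 3: tau = 1.4608e-12 s = 1.4608 ps

1.4608


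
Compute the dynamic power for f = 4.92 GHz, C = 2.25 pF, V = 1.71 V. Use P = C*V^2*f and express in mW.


Step 1: V^2 = 1.71^2 = 2.9241 V^2
Step 2: P = C*V^2*f = 2.25e-12 F * 2.9241 * 4.92e9 Hz
Step 3: P = 3.2369787e-02 W
Step 4: P = 32.37 mW

32.37


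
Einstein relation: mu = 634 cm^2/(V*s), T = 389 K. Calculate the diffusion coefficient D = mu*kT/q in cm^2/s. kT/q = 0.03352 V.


Step 1: D = mu * (kT/q)
Step 2: D = 634 * 0.03352
Step 3: D = 21.25 cm^2/s

21.25


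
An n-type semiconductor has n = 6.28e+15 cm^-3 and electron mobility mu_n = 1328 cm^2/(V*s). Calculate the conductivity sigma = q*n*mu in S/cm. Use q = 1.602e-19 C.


Step 1: sigma = q * n * mu
Step 2: sigma = 1.602e-19 * 6.28e+15 * 1328
Step 3: sigma = 1.336e+00 S/cm

1.336e+00


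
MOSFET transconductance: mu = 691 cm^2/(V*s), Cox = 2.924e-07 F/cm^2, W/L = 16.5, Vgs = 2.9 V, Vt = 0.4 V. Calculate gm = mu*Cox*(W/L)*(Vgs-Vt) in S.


Step 1: Vov = Vgs - Vt = 2.9 - 0.4 = 2.5 V
Step 2: gm = mu * Cox * (W/L) * Vov
Step 3: gm = 691 * 2.924e-07 * 16.5 * 2.5 = 8.33e-03 S

8.33e-03


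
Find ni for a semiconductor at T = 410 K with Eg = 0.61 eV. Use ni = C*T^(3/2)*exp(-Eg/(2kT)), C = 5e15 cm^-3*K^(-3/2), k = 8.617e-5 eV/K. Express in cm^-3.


Step 1: Compute kT = 8.617e-5 * 410 = 0.0353297 eV
Step 2: Exponent = -Eg/(2kT) = -0.61/(2*0.0353297) = -8.63296
Step 3: T^(3/2) = 410^1.5 = 8301.87
Step 4: ni = 5e15 * 8301.87 * exp(-8.63296) = 7.39e+15 cm^-3

7.39e+15


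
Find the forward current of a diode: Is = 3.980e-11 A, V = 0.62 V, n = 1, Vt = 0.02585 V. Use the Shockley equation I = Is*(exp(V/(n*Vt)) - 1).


Step 1: V/(n*Vt) = 0.62/(1*0.02585) = 23.9845
Step 2: exp(23.9845) = 2.6082e+10
Step 3: I = 3.980e-11 * (2.6082e+10 - 1) = 1.04e+00 A

1.04e+00


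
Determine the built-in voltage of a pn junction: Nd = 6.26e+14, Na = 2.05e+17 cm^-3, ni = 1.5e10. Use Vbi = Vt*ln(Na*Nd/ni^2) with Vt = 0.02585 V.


Step 1: Compute Na*Nd/ni^2 = 2.05e+17 * 6.26e+14 / (1.5e10)^2 = 5.7036e+11
Step 2: ln(5.7036e+11) = 27.0695
Step 3: Vbi = 0.02585 * 27.0695 = 0.7 V

0.7


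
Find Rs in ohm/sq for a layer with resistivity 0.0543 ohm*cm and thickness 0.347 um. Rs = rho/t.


Step 1: Convert thickness to cm: t = 0.347 um = 3.4700e-05 cm
Step 2: Rs = rho / t = 0.0543 / 3.4700e-05
Step 3: Rs = 1564.8 ohm/sq

1564.8


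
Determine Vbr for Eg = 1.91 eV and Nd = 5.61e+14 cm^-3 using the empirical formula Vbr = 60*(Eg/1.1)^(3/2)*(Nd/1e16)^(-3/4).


Step 1: Eg/1.1 = 1.91/1.1 = 1.736364
Step 2: (Eg/1.1)^1.5 = 1.736364^1.5 = 2.288027
Step 3: (Nd/1e16)^(-0.75) = (0.0561)^(-0.75) = 8.675167
Step 4: Vbr = 60 * 2.288027 * 8.675167 = 1190.9 V

1190.9


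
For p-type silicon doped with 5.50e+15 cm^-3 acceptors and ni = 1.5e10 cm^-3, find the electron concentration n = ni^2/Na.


Step 1: Majority hole concentration p ≈ Na = 5.50e+15 cm^-3
Step 2: n = ni^2 / Na = (1.5e10)^2 / 5.50e+15
Step 3: n = 4.09e+04 cm^-3

4.09e+04


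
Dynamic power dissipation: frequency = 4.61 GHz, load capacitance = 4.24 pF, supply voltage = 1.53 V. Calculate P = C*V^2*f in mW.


Step 1: V^2 = 1.53^2 = 2.3409 V^2
Step 2: P = C*V^2*f = 4.24e-12 F * 2.3409 * 4.61e9 Hz
Step 3: P = 4.575616776e-02 W
Step 4: P = 45.756 mW

45.756


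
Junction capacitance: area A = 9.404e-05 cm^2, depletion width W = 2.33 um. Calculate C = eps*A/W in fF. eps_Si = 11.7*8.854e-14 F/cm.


Step 1: eps_Si = 11.7 * 8.854e-14 = 1.035918e-12 F/cm
Step 2: W in cm = 2.33 * 1e-4 = 2.33e-04 cm
Step 3: C = 1.035918e-12 * 9.404e-05 / 2.33e-04 = 4.181018e-13 F
Step 4: C = 418.1 fF

418.1


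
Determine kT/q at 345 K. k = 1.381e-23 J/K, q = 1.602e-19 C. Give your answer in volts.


Step 1: kT = 1.381e-23 * 345 = 4.76445e-21 J
Step 2: Vt = kT/q = 4.76445e-21 / 1.602e-19
Step 3: Vt = 0.02974 V

0.02974


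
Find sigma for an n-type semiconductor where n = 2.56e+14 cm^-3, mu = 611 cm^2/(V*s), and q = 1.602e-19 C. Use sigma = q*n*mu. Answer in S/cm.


Step 1: sigma = q * n * mu
Step 2: sigma = 1.602e-19 * 2.56e+14 * 611
Step 3: sigma = 2.506e-02 S/cm

2.506e-02


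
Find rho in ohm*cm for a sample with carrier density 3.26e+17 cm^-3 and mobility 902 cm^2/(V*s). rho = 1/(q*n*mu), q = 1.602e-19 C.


Step 1: sigma = q * n * mu = 1.602e-19 * 3.26e+17 * 902 = 4.71071e+01 S/cm
Step 2: rho = 1 / sigma = 1 / 4.71071e+01 = 0.02123 ohm*cm

0.02123


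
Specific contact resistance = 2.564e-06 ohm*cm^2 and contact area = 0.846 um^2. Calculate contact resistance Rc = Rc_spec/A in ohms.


Step 1: Convert area to cm^2: 0.846 um^2 = 8.4600e-09 cm^2
Step 2: Rc = Rc_spec / A = 2.564e-06 / 8.4600e-09
Step 3: Rc = 3.03e+02 ohms

3.03e+02


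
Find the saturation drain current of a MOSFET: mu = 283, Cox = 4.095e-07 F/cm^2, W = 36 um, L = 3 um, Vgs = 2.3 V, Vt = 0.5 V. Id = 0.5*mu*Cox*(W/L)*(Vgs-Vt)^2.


Step 1: Overdrive voltage Vov = Vgs - Vt = 2.3 - 0.5 = 1.8 V
Step 2: W/L = 36/3 = 12
Step 3: Id = 0.5 * 283 * 4.095e-07 * 12 * 1.8^2
Step 4: Id = 2.25e-03 A

2.25e-03


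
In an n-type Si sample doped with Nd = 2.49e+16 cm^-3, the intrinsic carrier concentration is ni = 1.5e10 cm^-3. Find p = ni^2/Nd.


Step 1: Since Nd >> ni, n ≈ Nd = 2.49e+16 cm^-3
Step 2: p = ni^2 / n = (1.5e10)^2 / 2.49e+16
Step 3: p = 2.25e20 / 2.49e+16 = 9.04e+03 cm^-3

9.04e+03


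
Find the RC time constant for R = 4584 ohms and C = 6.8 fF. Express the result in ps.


Step 1: tau = R * C
Step 2: tau = 4584 * 6.8 fF = 4584 * 6.8e-15 F
Step 3: tau = 3.11712e-11 s = 31.1712 ps

31.1712


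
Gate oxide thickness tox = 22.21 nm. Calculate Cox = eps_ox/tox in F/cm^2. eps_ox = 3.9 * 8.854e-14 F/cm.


Step 1: eps_ox = 3.9 * 8.854e-14 = 3.45306e-13 F/cm
Step 2: tox in cm = 22.21 nm * 1e-7 = 2.2210e-06 cm
Step 3: Cox = 3.45306e-13 / 2.2210e-06 = 1.55e-07 F/cm^2

1.55e-07


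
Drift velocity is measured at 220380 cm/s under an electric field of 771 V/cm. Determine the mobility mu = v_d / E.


Step 1: mu = v_d / E
Step 2: mu = 220380 / 771
Step 3: mu = 285.84 cm^2/(V*s)

285.84


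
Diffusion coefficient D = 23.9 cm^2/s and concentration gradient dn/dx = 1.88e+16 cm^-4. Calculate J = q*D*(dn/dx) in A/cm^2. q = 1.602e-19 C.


Step 1: J = q * D * (dn/dx)
Step 2: J = 1.602e-19 * 23.9 * 1.88e+16
Step 3: J = 7.20e-02 A/cm^2

7.20e-02


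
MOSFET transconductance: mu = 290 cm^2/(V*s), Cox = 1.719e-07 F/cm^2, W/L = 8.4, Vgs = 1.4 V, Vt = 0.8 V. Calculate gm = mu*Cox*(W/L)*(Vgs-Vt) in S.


Step 1: Vov = Vgs - Vt = 1.4 - 0.8 = 0.6 V
Step 2: gm = mu * Cox * (W/L) * Vov
Step 3: gm = 290 * 1.719e-07 * 8.4 * 0.6 = 2.51e-04 S

2.51e-04


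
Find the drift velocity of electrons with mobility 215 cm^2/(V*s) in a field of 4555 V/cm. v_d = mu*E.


Step 1: v_d = mu * E
Step 2: v_d = 215 * 4555 = 979325
Step 3: v_d = 9.79e+05 cm/s

9.79e+05


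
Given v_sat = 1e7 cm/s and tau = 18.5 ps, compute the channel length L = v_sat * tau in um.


Step 1: tau in seconds = 18.5 ps * 1e-12 = 1.8500e-11 s
Step 2: L = v_sat * tau = 1e7 * 1.8500e-11 = 1.8500e-04 cm
Step 3: L in um = 1.8500e-04 * 1e4 = 1.85 um

1.85


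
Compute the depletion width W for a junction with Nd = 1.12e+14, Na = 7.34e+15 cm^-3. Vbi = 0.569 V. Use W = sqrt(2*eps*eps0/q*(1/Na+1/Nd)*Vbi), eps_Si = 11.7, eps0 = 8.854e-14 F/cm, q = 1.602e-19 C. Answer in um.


Step 1: 1/Na + 1/Nd = 1/7.34e+15 + 1/1.12e+14 = 9.06481e-15
Step 2: 2*eps*eps0/q = 2*11.7*8.854e-14/1.602e-19 = 1.293281e+07
Step 3: W^2 = 1.293281e+07 * 9.06481e-15 * 0.569 = 6.67058e-08
Step 4: W = sqrt(6.67058e-08) = 2.583e-04 cm = 2.583 um

2.583


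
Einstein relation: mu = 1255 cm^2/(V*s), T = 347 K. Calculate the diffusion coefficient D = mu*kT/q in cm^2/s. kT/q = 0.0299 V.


Step 1: D = mu * (kT/q)
Step 2: D = 1255 * 0.0299
Step 3: D = 37.52 cm^2/s

37.52


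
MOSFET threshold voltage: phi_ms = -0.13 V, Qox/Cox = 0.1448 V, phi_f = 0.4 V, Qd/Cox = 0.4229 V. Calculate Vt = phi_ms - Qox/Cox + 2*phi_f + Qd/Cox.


Step 1: Vt = phi_ms - Qox/Cox + 2*phi_f + Qd/Cox
Step 2: Vt = -0.13 - 0.1448 + 2*0.4 + 0.4229
Step 3: Vt = -0.13 - 0.1448 + 0.8 + 0.4229
Step 4: Vt = 0.9481 V

0.9481


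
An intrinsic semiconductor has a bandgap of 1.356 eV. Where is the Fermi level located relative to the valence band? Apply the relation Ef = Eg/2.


Step 1: For an intrinsic semiconductor, the Fermi level sits at midgap.
Step 2: Ef = Eg / 2 = 1.356 / 2 = 0.678 eV

0.678


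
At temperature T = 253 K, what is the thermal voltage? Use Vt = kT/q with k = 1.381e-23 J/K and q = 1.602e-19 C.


Step 1: kT = 1.381e-23 * 253 = 3.49393e-21 J
Step 2: Vt = kT/q = 3.49393e-21 / 1.602e-19
Step 3: Vt = 0.02181 V

0.02181


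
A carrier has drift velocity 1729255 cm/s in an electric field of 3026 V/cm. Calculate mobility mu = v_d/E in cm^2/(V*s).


Step 1: mu = v_d / E
Step 2: mu = 1729255 / 3026
Step 3: mu = 571.47 cm^2/(V*s)

571.47


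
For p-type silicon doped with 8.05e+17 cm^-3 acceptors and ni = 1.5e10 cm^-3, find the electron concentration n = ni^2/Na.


Step 1: Majority hole concentration p ≈ Na = 8.05e+17 cm^-3
Step 2: n = ni^2 / Na = (1.5e10)^2 / 8.05e+17
Step 3: n = 2.80e+02 cm^-3

2.80e+02


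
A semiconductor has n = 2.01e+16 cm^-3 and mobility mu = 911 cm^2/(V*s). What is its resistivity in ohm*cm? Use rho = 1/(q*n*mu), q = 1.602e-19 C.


Step 1: sigma = q * n * mu = 1.602e-19 * 2.01e+16 * 911 = 2.93344e+00 S/cm
Step 2: rho = 1 / sigma = 1 / 2.93344e+00 = 0.3409 ohm*cm

0.3409


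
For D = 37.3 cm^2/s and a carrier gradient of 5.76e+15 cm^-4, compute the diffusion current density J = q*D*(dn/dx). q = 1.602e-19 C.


Step 1: J = q * D * (dn/dx)
Step 2: J = 1.602e-19 * 37.3 * 5.76e+15
Step 3: J = 3.44e-02 A/cm^2

3.44e-02


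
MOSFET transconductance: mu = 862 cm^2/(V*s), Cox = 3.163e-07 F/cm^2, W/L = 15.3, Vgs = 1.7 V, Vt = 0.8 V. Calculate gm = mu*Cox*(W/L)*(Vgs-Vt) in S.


Step 1: Vov = Vgs - Vt = 1.7 - 0.8 = 0.9 V
Step 2: gm = mu * Cox * (W/L) * Vov
Step 3: gm = 862 * 3.163e-07 * 15.3 * 0.9 = 3.75e-03 S

3.75e-03


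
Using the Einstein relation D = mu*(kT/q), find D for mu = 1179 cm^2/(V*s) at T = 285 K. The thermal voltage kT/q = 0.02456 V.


Step 1: D = mu * (kT/q)
Step 2: D = 1179 * 0.02456
Step 3: D = 28.96 cm^2/s

28.96


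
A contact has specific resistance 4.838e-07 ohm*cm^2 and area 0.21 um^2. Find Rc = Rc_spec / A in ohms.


Step 1: Convert area to cm^2: 0.21 um^2 = 2.1000e-09 cm^2
Step 2: Rc = Rc_spec / A = 4.838e-07 / 2.1000e-09
Step 3: Rc = 2.30e+02 ohms

2.30e+02


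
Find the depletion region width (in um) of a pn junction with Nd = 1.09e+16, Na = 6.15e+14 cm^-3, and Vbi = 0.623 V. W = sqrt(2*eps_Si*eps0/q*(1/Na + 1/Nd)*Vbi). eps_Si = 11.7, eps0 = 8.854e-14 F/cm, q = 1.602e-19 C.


Step 1: 1/Na + 1/Nd = 1/6.15e+14 + 1/1.09e+16 = 1.71776e-15
Step 2: 2*eps*eps0/q = 2*11.7*8.854e-14/1.602e-19 = 1.293281e+07
Step 3: W^2 = 1.293281e+07 * 1.71776e-15 * 0.623 = 1.38402e-08
Step 4: W = sqrt(1.38402e-08) = 1.176e-04 cm = 1.176 um

1.176


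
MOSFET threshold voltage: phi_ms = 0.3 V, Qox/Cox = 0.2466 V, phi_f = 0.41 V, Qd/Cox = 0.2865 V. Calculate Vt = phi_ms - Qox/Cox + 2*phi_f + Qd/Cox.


Step 1: Vt = phi_ms - Qox/Cox + 2*phi_f + Qd/Cox
Step 2: Vt = 0.3 - 0.2466 + 2*0.41 + 0.2865
Step 3: Vt = 0.3 - 0.2466 + 0.82 + 0.2865
Step 4: Vt = 1.1599 V

1.1599


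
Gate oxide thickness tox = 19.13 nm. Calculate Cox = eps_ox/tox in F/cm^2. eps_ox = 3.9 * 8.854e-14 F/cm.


Step 1: eps_ox = 3.9 * 8.854e-14 = 3.45306e-13 F/cm
Step 2: tox in cm = 19.13 nm * 1e-7 = 1.9130e-06 cm
Step 3: Cox = 3.45306e-13 / 1.9130e-06 = 1.81e-07 F/cm^2

1.81e-07


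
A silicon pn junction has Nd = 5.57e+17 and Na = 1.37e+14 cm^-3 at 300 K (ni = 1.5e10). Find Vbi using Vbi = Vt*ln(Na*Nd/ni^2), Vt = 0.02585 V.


Step 1: Compute Na*Nd/ni^2 = 1.37e+14 * 5.57e+17 / (1.5e10)^2 = 3.3915e+11
Step 2: ln(3.3915e+11) = 26.5497
Step 3: Vbi = 0.02585 * 26.5497 = 0.686 V

0.686


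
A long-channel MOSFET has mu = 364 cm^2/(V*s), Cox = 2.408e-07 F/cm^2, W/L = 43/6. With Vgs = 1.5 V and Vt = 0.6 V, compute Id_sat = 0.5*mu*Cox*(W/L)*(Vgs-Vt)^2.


Step 1: Overdrive voltage Vov = Vgs - Vt = 1.5 - 0.6 = 0.9 V
Step 2: W/L = 43/6 = 7.16667
Step 3: Id = 0.5 * 364 * 2.408e-07 * 7.16667 * 0.9^2
Step 4: Id = 2.54e-04 A

2.54e-04


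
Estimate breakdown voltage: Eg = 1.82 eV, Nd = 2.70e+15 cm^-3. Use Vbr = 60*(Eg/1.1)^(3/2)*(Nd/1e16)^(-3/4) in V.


Step 1: Eg/1.1 = 1.82/1.1 = 1.654545
Step 2: (Eg/1.1)^1.5 = 1.654545^1.5 = 2.128227
Step 3: (Nd/1e16)^(-0.75) = (0.27)^(-0.75) = 2.669790
Step 4: Vbr = 60 * 2.128227 * 2.669790 = 340.9 V

340.9


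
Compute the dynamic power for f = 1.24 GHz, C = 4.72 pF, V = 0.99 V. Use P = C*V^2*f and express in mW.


Step 1: V^2 = 0.99^2 = 0.9801 V^2
Step 2: P = C*V^2*f = 4.72e-12 F * 0.9801 * 1.24e9 Hz
Step 3: P = 5.73632928e-03 W
Step 4: P = 5.736 mW

5.736


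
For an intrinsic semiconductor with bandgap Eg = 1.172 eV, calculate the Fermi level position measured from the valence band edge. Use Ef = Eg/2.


Step 1: For an intrinsic semiconductor, the Fermi level sits at midgap.
Step 2: Ef = Eg / 2 = 1.172 / 2 = 0.586 eV

0.586


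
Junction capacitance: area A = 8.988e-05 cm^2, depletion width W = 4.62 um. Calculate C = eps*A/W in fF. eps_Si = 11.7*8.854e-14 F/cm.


Step 1: eps_Si = 11.7 * 8.854e-14 = 1.035918e-12 F/cm
Step 2: W in cm = 4.62 * 1e-4 = 4.62e-04 cm
Step 3: C = 1.035918e-12 * 8.988e-05 / 4.62e-04 = 2.015331e-13 F
Step 4: C = 201.53 fF

201.53


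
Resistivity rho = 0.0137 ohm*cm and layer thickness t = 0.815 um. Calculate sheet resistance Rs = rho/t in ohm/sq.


Step 1: Convert thickness to cm: t = 0.815 um = 8.1500e-05 cm
Step 2: Rs = rho / t = 0.0137 / 8.1500e-05
Step 3: Rs = 168.1 ohm/sq

168.1


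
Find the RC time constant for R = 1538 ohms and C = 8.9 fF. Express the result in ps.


Step 1: tau = R * C
Step 2: tau = 1538 * 8.9 fF = 1538 * 8.9e-15 F
Step 3: tau = 1.36882e-11 s = 13.6882 ps

13.6882


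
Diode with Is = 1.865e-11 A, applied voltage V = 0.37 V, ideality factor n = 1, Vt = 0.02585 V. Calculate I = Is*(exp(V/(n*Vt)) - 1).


Step 1: V/(n*Vt) = 0.37/(1*0.02585) = 14.3133
Step 2: exp(14.3133) = 1.6451e+06
Step 3: I = 1.865e-11 * (1.6451e+06 - 1) = 3.07e-05 A

3.07e-05


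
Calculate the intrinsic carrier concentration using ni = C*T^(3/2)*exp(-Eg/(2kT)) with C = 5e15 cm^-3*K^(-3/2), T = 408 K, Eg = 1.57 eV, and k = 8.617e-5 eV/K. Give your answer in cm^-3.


Step 1: Compute kT = 8.617e-5 * 408 = 0.03515736 eV
Step 2: Exponent = -Eg/(2kT) = -1.57/(2*0.03515736) = -22.32818
Step 3: T^(3/2) = 408^1.5 = 8241.20
Step 4: ni = 5e15 * 8241.20 * exp(-22.32818) = 8.28e+09 cm^-3

8.28e+09


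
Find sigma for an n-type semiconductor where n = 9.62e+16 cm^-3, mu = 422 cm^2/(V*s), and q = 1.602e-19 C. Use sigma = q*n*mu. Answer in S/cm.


Step 1: sigma = q * n * mu
Step 2: sigma = 1.602e-19 * 9.62e+16 * 422
Step 3: sigma = 6.504e+00 S/cm

6.504e+00


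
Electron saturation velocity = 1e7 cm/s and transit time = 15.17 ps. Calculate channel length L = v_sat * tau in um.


Step 1: tau in seconds = 15.17 ps * 1e-12 = 1.5170e-11 s
Step 2: L = v_sat * tau = 1e7 * 1.5170e-11 = 1.5170e-04 cm
Step 3: L in um = 1.5170e-04 * 1e4 = 1.517 um

1.517


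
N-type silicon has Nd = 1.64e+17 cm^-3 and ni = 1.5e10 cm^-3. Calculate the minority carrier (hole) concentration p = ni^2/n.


Step 1: Since Nd >> ni, n ≈ Nd = 1.64e+17 cm^-3
Step 2: p = ni^2 / n = (1.5e10)^2 / 1.64e+17
Step 3: p = 2.25e20 / 1.64e+17 = 1.37e+03 cm^-3

1.37e+03


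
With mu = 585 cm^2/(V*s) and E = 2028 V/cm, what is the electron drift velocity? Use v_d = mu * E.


Step 1: v_d = mu * E
Step 2: v_d = 585 * 2028 = 1186380
Step 3: v_d = 1.19e+06 cm/s

1.19e+06


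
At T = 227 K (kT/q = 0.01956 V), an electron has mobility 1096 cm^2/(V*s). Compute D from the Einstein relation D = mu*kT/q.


Step 1: D = mu * (kT/q)
Step 2: D = 1096 * 0.01956
Step 3: D = 21.44 cm^2/s

21.44


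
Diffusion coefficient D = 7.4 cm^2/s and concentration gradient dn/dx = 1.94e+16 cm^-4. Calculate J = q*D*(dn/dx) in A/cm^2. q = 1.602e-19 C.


Step 1: J = q * D * (dn/dx)
Step 2: J = 1.602e-19 * 7.4 * 1.94e+16
Step 3: J = 2.30e-02 A/cm^2

2.30e-02


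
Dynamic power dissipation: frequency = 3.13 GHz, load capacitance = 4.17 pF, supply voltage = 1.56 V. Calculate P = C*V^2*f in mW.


Step 1: V^2 = 1.56^2 = 2.4336 V^2
Step 2: P = C*V^2*f = 4.17e-12 F * 2.4336 * 3.13e9 Hz
Step 3: P = 3.176359056e-02 W
Step 4: P = 31.764 mW

31.764


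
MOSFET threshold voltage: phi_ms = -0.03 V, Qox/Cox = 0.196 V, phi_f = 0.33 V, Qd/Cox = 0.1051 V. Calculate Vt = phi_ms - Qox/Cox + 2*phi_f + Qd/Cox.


Step 1: Vt = phi_ms - Qox/Cox + 2*phi_f + Qd/Cox
Step 2: Vt = -0.03 - 0.196 + 2*0.33 + 0.1051
Step 3: Vt = -0.03 - 0.196 + 0.66 + 0.1051
Step 4: Vt = 0.5391 V

0.5391


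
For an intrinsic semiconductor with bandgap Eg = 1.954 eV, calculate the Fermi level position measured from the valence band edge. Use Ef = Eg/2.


Step 1: For an intrinsic semiconductor, the Fermi level sits at midgap.
Step 2: Ef = Eg / 2 = 1.954 / 2 = 0.977 eV

0.977


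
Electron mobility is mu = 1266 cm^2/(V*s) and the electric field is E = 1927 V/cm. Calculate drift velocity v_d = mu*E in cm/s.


Step 1: v_d = mu * E
Step 2: v_d = 1266 * 1927 = 2439582
Step 3: v_d = 2.44e+06 cm/s

2.44e+06


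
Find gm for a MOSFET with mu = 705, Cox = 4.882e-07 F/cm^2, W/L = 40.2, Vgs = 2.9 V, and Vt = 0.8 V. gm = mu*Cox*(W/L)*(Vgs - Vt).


Step 1: Vov = Vgs - Vt = 2.9 - 0.8 = 2.1 V
Step 2: gm = mu * Cox * (W/L) * Vov
Step 3: gm = 705 * 4.882e-07 * 40.2 * 2.1 = 2.91e-02 S

2.91e-02


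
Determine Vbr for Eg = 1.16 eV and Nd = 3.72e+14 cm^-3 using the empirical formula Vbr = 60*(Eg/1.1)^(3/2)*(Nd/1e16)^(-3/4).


Step 1: Eg/1.1 = 1.16/1.1 = 1.054545
Step 2: (Eg/1.1)^1.5 = 1.054545^1.5 = 1.082923
Step 3: (Nd/1e16)^(-0.75) = (0.0372)^(-0.75) = 11.805729
Step 4: Vbr = 60 * 1.082923 * 11.805729 = 767.1 V

767.1


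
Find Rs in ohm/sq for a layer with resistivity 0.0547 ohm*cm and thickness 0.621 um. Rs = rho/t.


Step 1: Convert thickness to cm: t = 0.621 um = 6.2100e-05 cm
Step 2: Rs = rho / t = 0.0547 / 6.2100e-05
Step 3: Rs = 880.8 ohm/sq

880.8


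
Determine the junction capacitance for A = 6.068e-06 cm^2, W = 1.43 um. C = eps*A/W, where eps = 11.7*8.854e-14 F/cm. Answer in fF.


Step 1: eps_Si = 11.7 * 8.854e-14 = 1.035918e-12 F/cm
Step 2: W in cm = 1.43 * 1e-4 = 1.43e-04 cm
Step 3: C = 1.035918e-12 * 6.068e-06 / 1.43e-04 = 4.395770e-14 F
Step 4: C = 43.96 fF

43.96


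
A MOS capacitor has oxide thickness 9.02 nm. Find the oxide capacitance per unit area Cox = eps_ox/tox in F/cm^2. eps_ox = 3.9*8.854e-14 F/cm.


Step 1: eps_ox = 3.9 * 8.854e-14 = 3.45306e-13 F/cm
Step 2: tox in cm = 9.02 nm * 1e-7 = 9.0200e-07 cm
Step 3: Cox = 3.45306e-13 / 9.0200e-07 = 3.83e-07 F/cm^2

3.83e-07


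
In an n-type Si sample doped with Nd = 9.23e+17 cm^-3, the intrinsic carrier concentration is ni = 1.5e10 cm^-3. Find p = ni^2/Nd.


Step 1: Since Nd >> ni, n ≈ Nd = 9.23e+17 cm^-3
Step 2: p = ni^2 / n = (1.5e10)^2 / 9.23e+17
Step 3: p = 2.25e20 / 9.23e+17 = 2.44e+02 cm^-3

2.44e+02


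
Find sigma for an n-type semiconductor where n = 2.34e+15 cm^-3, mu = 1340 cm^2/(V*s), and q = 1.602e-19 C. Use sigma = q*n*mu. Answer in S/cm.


Step 1: sigma = q * n * mu
Step 2: sigma = 1.602e-19 * 2.34e+15 * 1340
Step 3: sigma = 5.023e-01 S/cm

5.023e-01


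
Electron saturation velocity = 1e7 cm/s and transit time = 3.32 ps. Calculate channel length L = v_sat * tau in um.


Step 1: tau in seconds = 3.32 ps * 1e-12 = 3.3200e-12 s
Step 2: L = v_sat * tau = 1e7 * 3.3200e-12 = 3.3200e-05 cm
Step 3: L in um = 3.3200e-05 * 1e4 = 0.332 um

0.332


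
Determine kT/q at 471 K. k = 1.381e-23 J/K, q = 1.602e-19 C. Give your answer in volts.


Step 1: kT = 1.381e-23 * 471 = 6.50451e-21 J
Step 2: Vt = kT/q = 6.50451e-21 / 1.602e-19
Step 3: Vt = 0.0406 V

0.0406


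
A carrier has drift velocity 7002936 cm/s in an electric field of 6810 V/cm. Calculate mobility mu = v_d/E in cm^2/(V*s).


Step 1: mu = v_d / E
Step 2: mu = 7002936 / 6810
Step 3: mu = 1028.33 cm^2/(V*s)

1028.33


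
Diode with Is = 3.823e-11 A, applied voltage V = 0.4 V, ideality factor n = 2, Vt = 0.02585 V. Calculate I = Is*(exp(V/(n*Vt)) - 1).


Step 1: V/(n*Vt) = 0.4/(2*0.02585) = 7.7369
Step 2: exp(7.7369) = 2.2914e+03
Step 3: I = 3.823e-11 * (2.2914e+03 - 1) = 8.76e-08 A

8.76e-08


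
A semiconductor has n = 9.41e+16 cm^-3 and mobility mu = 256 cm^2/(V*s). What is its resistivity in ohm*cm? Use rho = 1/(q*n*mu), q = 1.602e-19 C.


Step 1: sigma = q * n * mu = 1.602e-19 * 9.41e+16 * 256 = 3.85915e+00 S/cm
Step 2: rho = 1 / sigma = 1 / 3.85915e+00 = 0.2591 ohm*cm

0.2591


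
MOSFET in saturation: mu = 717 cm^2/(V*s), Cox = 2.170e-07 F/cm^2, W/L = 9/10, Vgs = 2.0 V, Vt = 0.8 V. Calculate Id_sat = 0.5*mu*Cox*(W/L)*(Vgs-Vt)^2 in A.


Step 1: Overdrive voltage Vov = Vgs - Vt = 2.0 - 0.8 = 1.2 V
Step 2: W/L = 9/10 = 0.9
Step 3: Id = 0.5 * 717 * 2.170e-07 * 0.9 * 1.2^2
Step 4: Id = 1.01e-04 A

1.01e-04


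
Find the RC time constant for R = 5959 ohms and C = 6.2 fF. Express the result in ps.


Step 1: tau = R * C
Step 2: tau = 5959 * 6.2 fF = 5959 * 6.2e-15 F
Step 3: tau = 3.69458e-11 s = 36.9458 ps

36.9458


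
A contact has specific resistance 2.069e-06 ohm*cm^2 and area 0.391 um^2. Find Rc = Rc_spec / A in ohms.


Step 1: Convert area to cm^2: 0.391 um^2 = 3.9100e-09 cm^2
Step 2: Rc = Rc_spec / A = 2.069e-06 / 3.9100e-09
Step 3: Rc = 5.29e+02 ohms

5.29e+02


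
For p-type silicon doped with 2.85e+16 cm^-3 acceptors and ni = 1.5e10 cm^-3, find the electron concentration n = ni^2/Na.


Step 1: Majority hole concentration p ≈ Na = 2.85e+16 cm^-3
Step 2: n = ni^2 / Na = (1.5e10)^2 / 2.85e+16
Step 3: n = 7.89e+03 cm^-3

7.89e+03
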